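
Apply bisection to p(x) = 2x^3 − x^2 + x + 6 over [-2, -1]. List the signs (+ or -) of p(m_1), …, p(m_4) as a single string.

--++

x = -1.5 gives p = -4.5, negative; keep [-1.5, -1]
x = -1.25 gives p = -0.71875, negative; keep [-1.25, -1]
x = -1.125 gives p = 0.761719, positive; keep [-1.25, -1.125]
x = -1.1875 gives p = 0.0532, positive; keep [-1.25, -1.1875]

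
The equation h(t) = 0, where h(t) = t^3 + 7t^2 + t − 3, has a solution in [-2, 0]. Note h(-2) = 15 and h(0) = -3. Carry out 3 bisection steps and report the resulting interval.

m = -1, h(m) = 2 (+); new bracket [-1, 0]
m = -0.5, h(m) = -1.875 (−); new bracket [-1, -0.5]
m = -0.75, h(m) = -0.234375 (−); new bracket [-1, -0.75]

[-1, -0.75]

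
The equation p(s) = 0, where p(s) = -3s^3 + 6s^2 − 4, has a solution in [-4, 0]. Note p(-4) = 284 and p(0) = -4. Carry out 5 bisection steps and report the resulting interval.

midpoint -2: p = 44 > 0 → [-2, 0]
midpoint -1: p = 5 > 0 → [-1, 0]
midpoint -0.5: p = -2.125 < 0 → [-1, -0.5]
midpoint -0.75: p = 0.6406 > 0 → [-0.75, -0.5]
midpoint -0.625: p = -0.9238 < 0 → [-0.75, -0.625]

[-0.75, -0.625]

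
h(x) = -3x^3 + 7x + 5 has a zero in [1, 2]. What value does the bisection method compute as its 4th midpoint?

x = 1.5 gives h = 5.375, positive; keep [1.5, 2]
x = 1.75 gives h = 1.171875, positive; keep [1.75, 2]
x = 1.875 gives h = -1.650391, negative; keep [1.75, 1.875]
x = 1.8125 gives h = -0.1755, negative; keep [1.75, 1.8125]

1.8125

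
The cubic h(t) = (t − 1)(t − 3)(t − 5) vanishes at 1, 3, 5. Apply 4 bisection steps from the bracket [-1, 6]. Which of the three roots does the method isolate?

t = 2.5 gives h = 1.875, positive; keep [-1, 2.5]
t = 0.75 gives h = -2.390625, negative; keep [0.75, 2.5]
t = 1.625 gives h = 2.900391, positive; keep [0.75, 1.625]
t = 1.1875 gives h = 1.2957, positive; keep [0.75, 1.1875]

1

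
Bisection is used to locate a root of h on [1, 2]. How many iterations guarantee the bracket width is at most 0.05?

5

Width after n steps is 1/2^n. Need 2^n ≥ 1/0.05 = 20.
2^4 = 16 < 20 ≤ 2^5 = 32, so n = 5.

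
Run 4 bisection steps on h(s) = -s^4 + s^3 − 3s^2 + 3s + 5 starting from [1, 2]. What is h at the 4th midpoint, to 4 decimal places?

0.2175

midpoint 1.5: h = 1.0625 > 0 → [1.5, 2]
midpoint 1.75: h = -2.957031 < 0 → [1.5, 1.75]
midpoint 1.625: h = -0.72876 < 0 → [1.5, 1.625]
midpoint 1.5625: h = 0.2175 > 0 → [1.5625, 1.625]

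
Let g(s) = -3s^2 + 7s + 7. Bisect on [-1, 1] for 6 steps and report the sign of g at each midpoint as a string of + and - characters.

+++---

midpoint 0: g = 7 > 0 → [-1, 0]
midpoint -0.5: g = 2.75 > 0 → [-1, -0.5]
midpoint -0.75: g = 0.0625 > 0 → [-1, -0.75]
midpoint -0.875: g = -1.4219 < 0 → [-0.875, -0.75]
midpoint -0.8125: g = -0.668 < 0 → [-0.8125, -0.75]
midpoint -0.78125: g = -0.2998 < 0 → [-0.78125, -0.75]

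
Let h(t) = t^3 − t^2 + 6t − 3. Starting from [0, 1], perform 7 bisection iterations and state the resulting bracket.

h(0.5) = -0.125 < 0, so the root lies in [0.5, 1]
h(0.75) = 1.359375 > 0, so the root lies in [0.5, 0.75]
h(0.625) = 0.603516 > 0, so the root lies in [0.5, 0.625]
h(0.5625) = 0.2366 > 0, so the root lies in [0.5, 0.5625]
h(0.53125) = 0.0552 > 0, so the root lies in [0.5, 0.53125]
h(0.515625) = -0.035 < 0, so the root lies in [0.515625, 0.53125]
h(0.5234375) = 0.0101 > 0, so the root lies in [0.515625, 0.5234375]

[0.515625, 0.5234375]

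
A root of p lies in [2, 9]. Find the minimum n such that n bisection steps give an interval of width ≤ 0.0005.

14

Width after n steps is 7/2^n. Need 2^n ≥ 7/0.0005 = 14000.
2^13 = 8192 < 14000 ≤ 2^14 = 16384, so n = 14.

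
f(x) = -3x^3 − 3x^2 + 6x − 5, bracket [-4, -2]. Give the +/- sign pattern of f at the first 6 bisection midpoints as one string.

f(-3) = 31 > 0, so the root lies in [-3, -2]
f(-2.5) = 8.125 > 0, so the root lies in [-2.5, -2]
f(-2.25) = 0.484375 > 0, so the root lies in [-2.25, -2]
f(-2.125) = -2.5098 < 0, so the root lies in [-2.25, -2.125]
f(-2.1875) = -1.0779 < 0, so the root lies in [-2.25, -2.1875]
f(-2.21875) = -0.3133 < 0, so the root lies in [-2.25, -2.21875]

+++---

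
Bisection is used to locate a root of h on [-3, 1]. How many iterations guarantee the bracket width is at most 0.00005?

Width after n steps is 4/2^n. Need 2^n ≥ 4/0.00005 = 80000.
2^16 = 65536 < 80000 ≤ 2^17 = 131072, so n = 17.

17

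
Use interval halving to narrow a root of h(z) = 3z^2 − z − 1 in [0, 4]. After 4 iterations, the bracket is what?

[0.75, 1]

z = 2 gives h = 9, positive; keep [0, 2]
z = 1 gives h = 1, positive; keep [0, 1]
z = 0.5 gives h = -0.75, negative; keep [0.5, 1]
z = 0.75 gives h = -0.0625, negative; keep [0.75, 1]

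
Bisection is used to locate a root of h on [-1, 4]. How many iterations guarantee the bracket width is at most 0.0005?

14

Width after n steps is 5/2^n. Need 2^n ≥ 5/0.0005 = 10000.
2^13 = 8192 < 10000 ≤ 2^14 = 16384, so n = 14.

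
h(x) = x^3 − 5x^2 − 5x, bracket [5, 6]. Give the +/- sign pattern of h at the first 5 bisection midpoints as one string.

midpoint 5.5: h = -12.375 < 0 → [5.5, 6]
midpoint 5.75: h = -3.953125 < 0 → [5.75, 6]
midpoint 5.875: h = 0.826172 > 0 → [5.75, 5.875]
midpoint 5.8125: h = -1.6121 < 0 → [5.8125, 5.875]
midpoint 5.84375: h = -0.4052 < 0 → [5.84375, 5.875]

--+--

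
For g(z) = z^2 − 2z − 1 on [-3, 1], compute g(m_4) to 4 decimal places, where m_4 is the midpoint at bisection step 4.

-0.4375

midpoint -1: g = 2 > 0 → [-1, 1]
midpoint 0: g = -1 < 0 → [-1, 0]
midpoint -0.5: g = 0.25 > 0 → [-0.5, 0]
midpoint -0.25: g = -0.4375 < 0 → [-0.5, -0.25]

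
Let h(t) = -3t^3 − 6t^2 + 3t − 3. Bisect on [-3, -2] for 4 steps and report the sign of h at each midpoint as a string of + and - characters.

m = -2.5, h(m) = -1.125 (−); new bracket [-3, -2.5]
m = -2.75, h(m) = 5.765625 (+); new bracket [-2.75, -2.5]
m = -2.625, h(m) = 2.044922 (+); new bracket [-2.625, -2.5]
m = -2.5625, h(m) = 0.3933 (+); new bracket [-2.5625, -2.5]

-+++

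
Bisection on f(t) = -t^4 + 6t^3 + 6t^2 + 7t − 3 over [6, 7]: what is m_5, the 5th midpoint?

6.96875

t = 6.5 gives f = 158.6875, positive; keep [6.5, 7]
t = 6.75 gives f = 86.964844, positive; keep [6.75, 7]
t = 6.875 gives f = 44.386475, positive; keep [6.875, 7]
t = 6.9375 gives f = 21.31, positive; keep [6.9375, 7]
t = 6.96875 gives f = 9.3112, positive; keep [6.96875, 7]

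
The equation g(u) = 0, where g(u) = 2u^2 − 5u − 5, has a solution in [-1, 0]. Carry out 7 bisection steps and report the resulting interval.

[-0.765625, -0.7578125]

g(-0.5) = -2 < 0, so the root lies in [-1, -0.5]
g(-0.75) = -0.125 < 0, so the root lies in [-1, -0.75]
g(-0.875) = 0.90625 > 0, so the root lies in [-0.875, -0.75]
g(-0.8125) = 0.3828 > 0, so the root lies in [-0.8125, -0.75]
g(-0.78125) = 0.127 > 0, so the root lies in [-0.78125, -0.75]
g(-0.765625) = 0.0005 > 0, so the root lies in [-0.765625, -0.75]
g(-0.7578125) = -0.0624 < 0, so the root lies in [-0.765625, -0.7578125]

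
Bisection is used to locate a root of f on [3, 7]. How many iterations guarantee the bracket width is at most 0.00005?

Width after n steps is 4/2^n. Need 2^n ≥ 4/0.00005 = 80000.
2^16 = 65536 < 80000 ≤ 2^17 = 131072, so n = 17.

17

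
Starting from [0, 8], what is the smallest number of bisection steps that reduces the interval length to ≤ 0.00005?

Width after n steps is 8/2^n. Need 2^n ≥ 8/0.00005 = 160000.
2^17 = 131072 < 160000 ≤ 2^18 = 262144, so n = 18.

18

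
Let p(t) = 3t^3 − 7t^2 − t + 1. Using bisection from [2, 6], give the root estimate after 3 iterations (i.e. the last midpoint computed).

m = 4, p(m) = 77 (+); new bracket [2, 4]
m = 3, p(m) = 16 (+); new bracket [2, 3]
m = 2.5, p(m) = 1.625 (+); new bracket [2, 2.5]

2.5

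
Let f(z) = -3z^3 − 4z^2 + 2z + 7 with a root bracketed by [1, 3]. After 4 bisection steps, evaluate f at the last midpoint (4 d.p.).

-0.0840

m = 2, f(m) = -29 (−); new bracket [1, 2]
m = 1.5, f(m) = -9.125 (−); new bracket [1, 1.5]
m = 1.25, f(m) = -2.609375 (−); new bracket [1, 1.25]
m = 1.125, f(m) = -0.084 (−); new bracket [1, 1.125]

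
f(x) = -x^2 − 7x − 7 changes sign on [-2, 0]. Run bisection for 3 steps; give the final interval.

x = -1 gives f = -1, negative; keep [-2, -1]
x = -1.5 gives f = 1.25, positive; keep [-1.5, -1]
x = -1.25 gives f = 0.1875, positive; keep [-1.25, -1]

[-1.25, -1]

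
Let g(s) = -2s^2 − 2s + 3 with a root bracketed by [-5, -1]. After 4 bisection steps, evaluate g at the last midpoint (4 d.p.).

m = -3, g(m) = -9 (−); new bracket [-3, -1]
m = -2, g(m) = -1 (−); new bracket [-2, -1]
m = -1.5, g(m) = 1.5 (+); new bracket [-2, -1.5]
m = -1.75, g(m) = 0.375 (+); new bracket [-2, -1.75]

0.3750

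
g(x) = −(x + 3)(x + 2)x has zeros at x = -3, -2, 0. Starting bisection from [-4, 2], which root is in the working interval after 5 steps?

0

midpoint -1: g = 2 > 0 → [-1, 2]
midpoint 0.5: g = -4.375 < 0 → [-1, 0.5]
midpoint -0.25: g = 1.203125 > 0 → [-0.25, 0.5]
midpoint 0.125: g = -0.8301 < 0 → [-0.25, 0.125]
midpoint -0.0625: g = 0.3557 > 0 → [-0.0625, 0.125]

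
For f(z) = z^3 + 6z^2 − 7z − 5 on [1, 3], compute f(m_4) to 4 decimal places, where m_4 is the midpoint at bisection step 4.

-0.6816

m = 2, f(m) = 13 (+); new bracket [1, 2]
m = 1.5, f(m) = 1.375 (+); new bracket [1, 1.5]
m = 1.25, f(m) = -2.421875 (−); new bracket [1.25, 1.5]
m = 1.375, f(m) = -0.6816 (−); new bracket [1.375, 1.5]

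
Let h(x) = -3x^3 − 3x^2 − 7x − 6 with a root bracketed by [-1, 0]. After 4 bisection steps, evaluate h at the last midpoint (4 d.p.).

h(-0.5) = -2.875 < 0, so the root lies in [-1, -0.5]
h(-0.75) = -1.171875 < 0, so the root lies in [-1, -0.75]
h(-0.875) = -0.162109 < 0, so the root lies in [-1, -0.875]
h(-0.9375) = 0.3977 > 0, so the root lies in [-0.9375, -0.875]

0.3977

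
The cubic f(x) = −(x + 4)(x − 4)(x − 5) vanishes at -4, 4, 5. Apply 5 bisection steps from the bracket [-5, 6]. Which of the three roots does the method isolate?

x = 0.5 gives f = -70.875, negative; keep [-5, 0.5]
x = -2.25 gives f = -79.296875, negative; keep [-5, -2.25]
x = -3.625 gives f = -24.662109, negative; keep [-5, -3.625]
x = -4.3125 gives f = 24.1907, positive; keep [-4.3125, -3.625]
x = -3.96875 gives f = -2.2334, negative; keep [-4.3125, -3.96875]

-4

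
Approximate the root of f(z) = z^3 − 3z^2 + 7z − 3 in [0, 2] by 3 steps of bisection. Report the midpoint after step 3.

0.75

z = 1 gives f = 2, positive; keep [0, 1]
z = 0.5 gives f = -0.125, negative; keep [0.5, 1]
z = 0.75 gives f = 0.984375, positive; keep [0.5, 0.75]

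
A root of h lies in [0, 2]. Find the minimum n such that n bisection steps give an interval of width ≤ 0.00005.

16

Width after n steps is 2/2^n. Need 2^n ≥ 2/0.00005 = 40000.
2^15 = 32768 < 40000 ≤ 2^16 = 65536, so n = 16.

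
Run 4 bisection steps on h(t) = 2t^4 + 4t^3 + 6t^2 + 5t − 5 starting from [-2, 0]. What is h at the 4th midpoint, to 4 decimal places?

-0.4995

m = -1, h(m) = -6 (−); new bracket [-2, -1]
m = -1.5, h(m) = -2.375 (−); new bracket [-2, -1.5]
m = -1.75, h(m) = 1.945312 (+); new bracket [-1.75, -1.5]
m = -1.625, h(m) = -0.4995 (−); new bracket [-1.75, -1.625]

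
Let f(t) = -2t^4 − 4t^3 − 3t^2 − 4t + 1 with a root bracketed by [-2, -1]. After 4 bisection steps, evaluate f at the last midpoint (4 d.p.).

0.6274

m = -1.5, f(m) = 3.625 (+); new bracket [-2, -1.5]
m = -1.75, f(m) = 1.492188 (+); new bracket [-2, -1.75]
m = -1.875, f(m) = -0.398926 (−); new bracket [-1.875, -1.75]
m = -1.8125, f(m) = 0.6274 (+); new bracket [-1.875, -1.8125]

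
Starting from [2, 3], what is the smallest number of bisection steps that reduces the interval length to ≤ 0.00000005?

25

Width after n steps is 1/2^n. Need 2^n ≥ 1/0.00000005 = 20000000.
2^24 = 16777216 < 20000000 ≤ 2^25 = 33554432, so n = 25.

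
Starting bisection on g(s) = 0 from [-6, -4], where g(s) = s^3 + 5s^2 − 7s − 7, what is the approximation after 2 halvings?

g(-5) = 28 > 0, so the root lies in [-6, -5]
g(-5.5) = 16.375 > 0, so the root lies in [-6, -5.5]

-5.5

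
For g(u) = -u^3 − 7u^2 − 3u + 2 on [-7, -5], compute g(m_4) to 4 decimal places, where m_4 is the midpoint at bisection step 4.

-4.2754

midpoint -6: g = -16 < 0 → [-7, -6]
midpoint -6.5: g = 0.375 > 0 → [-6.5, -6]
midpoint -6.25: g = -8.546875 < 0 → [-6.5, -6.25]
midpoint -6.375: g = -4.2754 < 0 → [-6.5, -6.375]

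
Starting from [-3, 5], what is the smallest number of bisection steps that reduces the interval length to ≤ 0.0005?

Width after n steps is 8/2^n. Need 2^n ≥ 8/0.0005 = 16000.
2^13 = 8192 < 16000 ≤ 2^14 = 16384, so n = 14.

14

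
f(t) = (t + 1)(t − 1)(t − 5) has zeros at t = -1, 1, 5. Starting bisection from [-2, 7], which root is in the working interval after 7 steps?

5

midpoint 2.5: f = -13.125 < 0 → [2.5, 7]
midpoint 4.75: f = -5.390625 < 0 → [4.75, 7]
midpoint 5.875: f = 29.326172 > 0 → [4.75, 5.875]
midpoint 5.3125: f = 8.5071 > 0 → [4.75, 5.3125]
midpoint 5.03125: f = 0.7598 > 0 → [4.75, 5.03125]
midpoint 4.890625: f = -2.5067 < 0 → [4.890625, 5.03125]
midpoint 4.9609375: f = -0.9223 < 0 → [4.9609375, 5.03125]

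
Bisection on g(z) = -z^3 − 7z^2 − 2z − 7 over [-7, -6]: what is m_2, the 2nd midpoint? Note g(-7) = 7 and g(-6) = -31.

midpoint -6.5: g = -15.125 < 0 → [-7, -6.5]
midpoint -6.75: g = -4.890625 < 0 → [-7, -6.75]

-6.75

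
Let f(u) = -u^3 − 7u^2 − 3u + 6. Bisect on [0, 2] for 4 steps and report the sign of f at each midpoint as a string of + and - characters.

-+-+

midpoint 1: f = -5 < 0 → [0, 1]
midpoint 0.5: f = 2.625 > 0 → [0.5, 1]
midpoint 0.75: f = -0.609375 < 0 → [0.5, 0.75]
midpoint 0.625: f = 1.1465 > 0 → [0.625, 0.75]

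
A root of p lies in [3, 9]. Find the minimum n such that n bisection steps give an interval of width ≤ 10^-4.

16

Width after n steps is 6/2^n. Need 2^n ≥ 6/10^-4 = 60000.
2^15 = 32768 < 60000 ≤ 2^16 = 65536, so n = 16.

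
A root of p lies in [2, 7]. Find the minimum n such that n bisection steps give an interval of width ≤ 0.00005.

Width after n steps is 5/2^n. Need 2^n ≥ 5/0.00005 = 100000.
2^16 = 65536 < 100000 ≤ 2^17 = 131072, so n = 17.

17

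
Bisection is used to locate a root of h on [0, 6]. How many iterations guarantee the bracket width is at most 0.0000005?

Width after n steps is 6/2^n. Need 2^n ≥ 6/0.0000005 = 12000000.
2^23 = 8388608 < 12000000 ≤ 2^24 = 16777216, so n = 24.

24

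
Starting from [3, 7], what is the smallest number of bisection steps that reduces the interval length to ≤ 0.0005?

13

Width after n steps is 4/2^n. Need 2^n ≥ 4/0.0005 = 8000.
2^12 = 4096 < 8000 ≤ 2^13 = 8192, so n = 13.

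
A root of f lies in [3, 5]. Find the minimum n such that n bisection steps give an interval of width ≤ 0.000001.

21

Width after n steps is 2/2^n. Need 2^n ≥ 2/0.000001 = 2000000.
2^20 = 1048576 < 2000000 ≤ 2^21 = 2097152, so n = 21.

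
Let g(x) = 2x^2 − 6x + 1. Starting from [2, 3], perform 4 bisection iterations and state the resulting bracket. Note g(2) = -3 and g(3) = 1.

midpoint 2.5: g = -1.5 < 0 → [2.5, 3]
midpoint 2.75: g = -0.375 < 0 → [2.75, 3]
midpoint 2.875: g = 0.28125 > 0 → [2.75, 2.875]
midpoint 2.8125: g = -0.0547 < 0 → [2.8125, 2.875]

[2.8125, 2.875]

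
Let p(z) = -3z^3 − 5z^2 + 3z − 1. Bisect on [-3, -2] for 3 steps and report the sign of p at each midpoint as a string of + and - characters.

z = -2.5 gives p = 7.125, positive; keep [-2.5, -2]
z = -2.25 gives p = 1.109375, positive; keep [-2.25, -2]
z = -2.125 gives p = -1.166016, negative; keep [-2.25, -2.125]

++-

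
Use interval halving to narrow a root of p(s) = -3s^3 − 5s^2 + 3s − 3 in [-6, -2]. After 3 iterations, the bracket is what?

[-2.5, -2]

p(-4) = 97 > 0, so the root lies in [-4, -2]
p(-3) = 24 > 0, so the root lies in [-3, -2]
p(-2.5) = 5.125 > 0, so the root lies in [-2.5, -2]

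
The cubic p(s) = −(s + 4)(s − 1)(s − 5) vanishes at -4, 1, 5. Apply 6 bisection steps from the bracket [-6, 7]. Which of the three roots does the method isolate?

-4

s = 0.5 gives p = -10.125, negative; keep [-6, 0.5]
s = -2.75 gives p = -36.328125, negative; keep [-6, -2.75]
s = -4.375 gives p = 18.896484, positive; keep [-4.375, -2.75]
s = -3.5625 gives p = -17.0916, negative; keep [-4.375, -3.5625]
s = -3.96875 gives p = -1.3926, negative; keep [-4.375, -3.96875]
s = -4.171875 gives p = 8.153, positive; keep [-4.171875, -3.96875]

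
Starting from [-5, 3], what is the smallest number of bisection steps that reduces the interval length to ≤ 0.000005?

21

Width after n steps is 8/2^n. Need 2^n ≥ 8/0.000005 = 1600000.
2^20 = 1048576 < 1600000 ≤ 2^21 = 2097152, so n = 21.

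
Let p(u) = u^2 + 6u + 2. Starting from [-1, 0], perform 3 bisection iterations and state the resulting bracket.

[-0.375, -0.25]

midpoint -0.5: p = -0.75 < 0 → [-0.5, 0]
midpoint -0.25: p = 0.5625 > 0 → [-0.5, -0.25]
midpoint -0.375: p = -0.109375 < 0 → [-0.375, -0.25]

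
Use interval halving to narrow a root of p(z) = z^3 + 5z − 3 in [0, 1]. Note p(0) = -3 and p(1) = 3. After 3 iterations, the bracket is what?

[0.5, 0.625]

m = 0.5, p(m) = -0.375 (−); new bracket [0.5, 1]
m = 0.75, p(m) = 1.171875 (+); new bracket [0.5, 0.75]
m = 0.625, p(m) = 0.369141 (+); new bracket [0.5, 0.625]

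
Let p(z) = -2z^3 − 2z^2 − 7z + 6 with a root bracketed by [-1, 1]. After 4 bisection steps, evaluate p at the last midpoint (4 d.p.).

m = 0, p(m) = 6 (+); new bracket [0, 1]
m = 0.5, p(m) = 1.75 (+); new bracket [0.5, 1]
m = 0.75, p(m) = -1.21875 (−); new bracket [0.5, 0.75]
m = 0.625, p(m) = 0.3555 (+); new bracket [0.625, 0.75]

0.3555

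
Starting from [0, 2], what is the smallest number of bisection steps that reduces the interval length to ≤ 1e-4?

15

Width after n steps is 2/2^n. Need 2^n ≥ 2/1e-4 = 20000.
2^14 = 16384 < 20000 ≤ 2^15 = 32768, so n = 15.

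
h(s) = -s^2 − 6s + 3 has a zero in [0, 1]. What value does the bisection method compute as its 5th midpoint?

s = 0.5 gives h = -0.25, negative; keep [0, 0.5]
s = 0.25 gives h = 1.4375, positive; keep [0.25, 0.5]
s = 0.375 gives h = 0.609375, positive; keep [0.375, 0.5]
s = 0.4375 gives h = 0.1836, positive; keep [0.4375, 0.5]
s = 0.46875 gives h = -0.0322, negative; keep [0.4375, 0.46875]

0.46875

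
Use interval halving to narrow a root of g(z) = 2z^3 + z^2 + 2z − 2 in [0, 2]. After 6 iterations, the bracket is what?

midpoint 1: g = 3 > 0 → [0, 1]
midpoint 0.5: g = -0.5 < 0 → [0.5, 1]
midpoint 0.75: g = 0.90625 > 0 → [0.5, 0.75]
midpoint 0.625: g = 0.1289 > 0 → [0.5, 0.625]
midpoint 0.5625: g = -0.2026 < 0 → [0.5625, 0.625]
midpoint 0.59375: g = -0.0413 < 0 → [0.59375, 0.625]

[0.59375, 0.625]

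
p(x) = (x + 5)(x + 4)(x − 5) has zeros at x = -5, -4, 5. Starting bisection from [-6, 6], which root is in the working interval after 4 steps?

p(0) = -100 < 0, so the root lies in [0, 6]
p(3) = -112 < 0, so the root lies in [3, 6]
p(4.5) = -40.375 < 0, so the root lies in [4.5, 6]
p(5.25) = 23.7031 > 0, so the root lies in [4.5, 5.25]

5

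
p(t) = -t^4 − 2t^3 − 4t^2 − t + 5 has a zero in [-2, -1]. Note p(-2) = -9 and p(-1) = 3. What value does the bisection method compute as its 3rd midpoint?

t = -1.5 gives p = -0.8125, negative; keep [-1.5, -1]
t = -1.25 gives p = 1.464844, positive; keep [-1.5, -1.25]
t = -1.375 gives p = 0.437256, positive; keep [-1.5, -1.375]

-1.375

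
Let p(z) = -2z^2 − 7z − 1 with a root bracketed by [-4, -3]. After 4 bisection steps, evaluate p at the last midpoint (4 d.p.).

0.2422

p(-3.5) = -1 < 0, so the root lies in [-3.5, -3]
p(-3.25) = 0.625 > 0, so the root lies in [-3.5, -3.25]
p(-3.375) = -0.15625 < 0, so the root lies in [-3.375, -3.25]
p(-3.3125) = 0.2422 > 0, so the root lies in [-3.375, -3.3125]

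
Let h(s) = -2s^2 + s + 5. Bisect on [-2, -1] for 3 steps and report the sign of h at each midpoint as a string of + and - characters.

h(-1.5) = -1 < 0, so the root lies in [-1.5, -1]
h(-1.25) = 0.625 > 0, so the root lies in [-1.5, -1.25]
h(-1.375) = -0.15625 < 0, so the root lies in [-1.375, -1.25]

-+-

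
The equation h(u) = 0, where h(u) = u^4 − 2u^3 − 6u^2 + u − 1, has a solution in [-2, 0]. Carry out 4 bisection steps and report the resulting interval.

h(-1) = -5 < 0, so the root lies in [-2, -1]
h(-1.5) = -4.1875 < 0, so the root lies in [-2, -1.5]
h(-1.75) = -1.027344 < 0, so the root lies in [-2, -1.75]
h(-1.875) = 1.5745 > 0, so the root lies in [-1.875, -1.75]

[-1.875, -1.75]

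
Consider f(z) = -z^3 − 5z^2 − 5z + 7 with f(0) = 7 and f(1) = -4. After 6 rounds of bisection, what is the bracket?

m = 0.5, f(m) = 3.125 (+); new bracket [0.5, 1]
m = 0.75, f(m) = 0.015625 (+); new bracket [0.75, 1]
m = 0.875, f(m) = -1.873047 (−); new bracket [0.75, 0.875]
m = 0.8125, f(m) = -0.8997 (−); new bracket [0.75, 0.8125]
m = 0.78125, f(m) = -0.4348 (−); new bracket [0.75, 0.78125]
m = 0.765625, f(m) = -0.2078 (−); new bracket [0.75, 0.765625]

[0.75, 0.765625]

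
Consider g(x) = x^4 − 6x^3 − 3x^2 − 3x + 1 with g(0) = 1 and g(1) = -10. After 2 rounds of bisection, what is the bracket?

midpoint 0.5: g = -1.9375 < 0 → [0, 0.5]
midpoint 0.25: g = -0.027344 < 0 → [0, 0.25]

[0, 0.25]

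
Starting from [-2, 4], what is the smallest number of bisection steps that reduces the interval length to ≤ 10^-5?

Width after n steps is 6/2^n. Need 2^n ≥ 6/10^-5 = 600000.
2^19 = 524288 < 600000 ≤ 2^20 = 1048576, so n = 20.

20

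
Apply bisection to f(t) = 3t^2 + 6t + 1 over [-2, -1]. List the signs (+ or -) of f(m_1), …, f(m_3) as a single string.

f(-1.5) = -1.25 < 0, so the root lies in [-2, -1.5]
f(-1.75) = -0.3125 < 0, so the root lies in [-2, -1.75]
f(-1.875) = 0.296875 > 0, so the root lies in [-1.875, -1.75]

--+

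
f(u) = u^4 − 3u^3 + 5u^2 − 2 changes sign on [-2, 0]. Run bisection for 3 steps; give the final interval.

m = -1, f(m) = 7 (+); new bracket [-1, 0]
m = -0.5, f(m) = -0.3125 (−); new bracket [-1, -0.5]
m = -0.75, f(m) = 2.394531 (+); new bracket [-0.75, -0.5]

[-0.75, -0.5]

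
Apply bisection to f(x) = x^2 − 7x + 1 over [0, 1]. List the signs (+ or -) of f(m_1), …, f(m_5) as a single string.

m = 0.5, f(m) = -2.25 (−); new bracket [0, 0.5]
m = 0.25, f(m) = -0.6875 (−); new bracket [0, 0.25]
m = 0.125, f(m) = 0.140625 (+); new bracket [0.125, 0.25]
m = 0.1875, f(m) = -0.2773 (−); new bracket [0.125, 0.1875]
m = 0.15625, f(m) = -0.0693 (−); new bracket [0.125, 0.15625]

--+--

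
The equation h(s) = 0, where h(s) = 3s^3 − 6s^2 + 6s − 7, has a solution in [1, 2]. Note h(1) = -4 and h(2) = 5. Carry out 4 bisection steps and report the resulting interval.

m = 1.5, h(m) = -1.375 (−); new bracket [1.5, 2]
m = 1.75, h(m) = 1.203125 (+); new bracket [1.5, 1.75]
m = 1.625, h(m) = -0.220703 (−); new bracket [1.625, 1.75]
m = 1.6875, h(m) = 0.4553 (+); new bracket [1.625, 1.6875]

[1.625, 1.6875]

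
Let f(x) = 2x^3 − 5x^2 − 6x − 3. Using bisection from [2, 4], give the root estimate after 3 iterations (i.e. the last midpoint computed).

m = 3, f(m) = -12 (−); new bracket [3, 4]
m = 3.5, f(m) = 0.5 (+); new bracket [3, 3.5]
m = 3.25, f(m) = -6.65625 (−); new bracket [3.25, 3.5]

3.25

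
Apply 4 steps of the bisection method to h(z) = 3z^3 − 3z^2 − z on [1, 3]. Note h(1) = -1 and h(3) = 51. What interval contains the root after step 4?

midpoint 2: h = 10 > 0 → [1, 2]
midpoint 1.5: h = 1.875 > 0 → [1, 1.5]
midpoint 1.25: h = -0.078125 < 0 → [1.25, 1.5]
midpoint 1.375: h = 0.752 > 0 → [1.25, 1.375]

[1.25, 1.375]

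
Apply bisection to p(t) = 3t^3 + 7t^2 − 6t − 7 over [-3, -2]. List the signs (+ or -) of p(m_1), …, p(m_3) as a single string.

t = -2.5 gives p = 4.875, positive; keep [-3, -2.5]
t = -2.75 gives p = 0.046875, positive; keep [-3, -2.75]
t = -2.875 gives p = -3.181641, negative; keep [-2.875, -2.75]

++-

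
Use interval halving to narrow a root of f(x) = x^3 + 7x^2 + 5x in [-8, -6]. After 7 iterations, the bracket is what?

[-6.203125, -6.1875]

f(-7) = -35 < 0, so the root lies in [-7, -6]
f(-6.5) = -11.375 < 0, so the root lies in [-6.5, -6]
f(-6.25) = -1.953125 < 0, so the root lies in [-6.25, -6]
f(-6.125) = 2.2012 > 0, so the root lies in [-6.25, -6.125]
f(-6.1875) = 0.1692 > 0, so the root lies in [-6.25, -6.1875]
f(-6.21875) = -0.8806 < 0, so the root lies in [-6.21875, -6.1875]
f(-6.203125) = -0.3529 < 0, so the root lies in [-6.203125, -6.1875]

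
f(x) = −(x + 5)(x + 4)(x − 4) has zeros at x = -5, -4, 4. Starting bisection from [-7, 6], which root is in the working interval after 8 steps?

midpoint -0.5: f = 70.875 > 0 → [-0.5, 6]
midpoint 2.75: f = 65.390625 > 0 → [2.75, 6]
midpoint 4.375: f = -29.443359 < 0 → [2.75, 4.375]
midpoint 3.5625: f = 28.3298 > 0 → [3.5625, 4.375]
midpoint 3.96875: f = 2.2334 > 0 → [3.96875, 4.375]
midpoint 4.171875: f = -12.8823 < 0 → [3.96875, 4.171875]
midpoint 4.0703125: f = -5.1469 < 0 → [3.96875, 4.0703125]
midpoint 4.01953125: f = -1.4127 < 0 → [3.96875, 4.01953125]

4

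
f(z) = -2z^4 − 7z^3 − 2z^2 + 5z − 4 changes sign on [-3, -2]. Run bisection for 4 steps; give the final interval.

[-2.6875, -2.625]

midpoint -2.5: f = 2.25 > 0 → [-3, -2.5]
midpoint -2.75: f = -1.679688 < 0 → [-2.75, -2.5]
midpoint -2.625: f = 0.747559 > 0 → [-2.75, -2.625]
midpoint -2.6875: f = -0.3401 < 0 → [-2.6875, -2.625]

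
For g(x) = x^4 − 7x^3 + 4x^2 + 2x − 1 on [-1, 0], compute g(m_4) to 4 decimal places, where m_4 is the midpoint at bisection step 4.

midpoint -0.5: g = -0.0625 < 0 → [-1, -0.5]
midpoint -0.75: g = 3.019531 > 0 → [-0.75, -0.5]
midpoint -0.625: g = 1.174072 > 0 → [-0.625, -0.5]
midpoint -0.5625: g = 0.4866 > 0 → [-0.5625, -0.5]

0.4866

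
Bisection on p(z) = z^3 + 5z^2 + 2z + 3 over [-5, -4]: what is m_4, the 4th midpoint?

midpoint -4.5: p = 4.125 > 0 → [-5, -4.5]
midpoint -4.75: p = -0.859375 < 0 → [-4.75, -4.5]
midpoint -4.625: p = 1.771484 > 0 → [-4.75, -4.625]
midpoint -4.6875: p = 0.4915 > 0 → [-4.75, -4.6875]

-4.6875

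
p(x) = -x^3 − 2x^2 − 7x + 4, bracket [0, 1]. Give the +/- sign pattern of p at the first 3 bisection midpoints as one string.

midpoint 0.5: p = -0.125 < 0 → [0, 0.5]
midpoint 0.25: p = 2.109375 > 0 → [0.25, 0.5]
midpoint 0.375: p = 1.041016 > 0 → [0.375, 0.5]

-++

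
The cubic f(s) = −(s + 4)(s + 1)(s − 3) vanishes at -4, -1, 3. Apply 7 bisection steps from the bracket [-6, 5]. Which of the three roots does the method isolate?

s = -0.5 gives f = 6.125, positive; keep [-0.5, 5]
s = 2.25 gives f = 15.234375, positive; keep [2.25, 5]
s = 3.625 gives f = -22.041016, negative; keep [2.25, 3.625]
s = 2.9375 gives f = 1.7073, positive; keep [2.9375, 3.625]
s = 3.28125 gives f = -8.7674, negative; keep [2.9375, 3.28125]
s = 3.109375 gives f = -3.1954, negative; keep [2.9375, 3.109375]
s = 3.0234375 gives f = -0.6623, negative; keep [2.9375, 3.0234375]

3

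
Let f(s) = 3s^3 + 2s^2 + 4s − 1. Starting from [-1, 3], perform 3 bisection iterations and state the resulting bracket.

[0, 0.5]

m = 1, f(m) = 8 (+); new bracket [-1, 1]
m = 0, f(m) = -1 (−); new bracket [0, 1]
m = 0.5, f(m) = 1.875 (+); new bracket [0, 0.5]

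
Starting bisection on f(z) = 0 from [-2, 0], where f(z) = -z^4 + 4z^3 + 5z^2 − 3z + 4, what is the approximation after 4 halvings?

m = -1, f(m) = 7 (+); new bracket [-2, -1]
m = -1.5, f(m) = 1.1875 (+); new bracket [-2, -1.5]
m = -1.75, f(m) = -6.253906 (−); new bracket [-1.75, -1.5]
m = -1.625, f(m) = -2.0588 (−); new bracket [-1.625, -1.5]

-1.625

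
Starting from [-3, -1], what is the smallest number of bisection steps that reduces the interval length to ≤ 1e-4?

Width after n steps is 2/2^n. Need 2^n ≥ 2/1e-4 = 20000.
2^14 = 16384 < 20000 ≤ 2^15 = 32768, so n = 15.

15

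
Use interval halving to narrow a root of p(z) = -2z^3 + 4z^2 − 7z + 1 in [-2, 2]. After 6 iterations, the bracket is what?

[0.125, 0.1875]

p(0) = 1 > 0, so the root lies in [0, 2]
p(1) = -4 < 0, so the root lies in [0, 1]
p(0.5) = -1.75 < 0, so the root lies in [0, 0.5]
p(0.25) = -0.5312 < 0, so the root lies in [0, 0.25]
p(0.125) = 0.1836 > 0, so the root lies in [0.125, 0.25]
p(0.1875) = -0.1851 < 0, so the root lies in [0.125, 0.1875]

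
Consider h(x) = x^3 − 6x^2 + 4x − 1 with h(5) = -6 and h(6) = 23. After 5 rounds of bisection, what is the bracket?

[5.25, 5.28125]

midpoint 5.5: h = 5.875 > 0 → [5, 5.5]
midpoint 5.25: h = -0.671875 < 0 → [5.25, 5.5]
midpoint 5.375: h = 2.443359 > 0 → [5.25, 5.375]
midpoint 5.3125: h = 0.8469 > 0 → [5.25, 5.3125]
midpoint 5.28125: h = 0.0779 > 0 → [5.25, 5.28125]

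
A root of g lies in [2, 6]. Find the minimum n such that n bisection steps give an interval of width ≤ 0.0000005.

23

Width after n steps is 4/2^n. Need 2^n ≥ 4/0.0000005 = 8000000.
2^22 = 4194304 < 8000000 ≤ 2^23 = 8388608, so n = 23.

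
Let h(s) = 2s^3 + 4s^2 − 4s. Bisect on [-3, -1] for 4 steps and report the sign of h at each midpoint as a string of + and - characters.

m = -2, h(m) = 8 (+); new bracket [-3, -2]
m = -2.5, h(m) = 3.75 (+); new bracket [-3, -2.5]
m = -2.75, h(m) = -0.34375 (−); new bracket [-2.75, -2.5]
m = -2.625, h(m) = 1.8867 (+); new bracket [-2.75, -2.625]

++-+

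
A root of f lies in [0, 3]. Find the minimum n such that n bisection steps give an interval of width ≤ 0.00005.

Width after n steps is 3/2^n. Need 2^n ≥ 3/0.00005 = 60000.
2^15 = 32768 < 60000 ≤ 2^16 = 65536, so n = 16.

16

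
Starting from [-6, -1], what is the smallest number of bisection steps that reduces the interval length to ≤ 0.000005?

Width after n steps is 5/2^n. Need 2^n ≥ 5/0.000005 = 1000000.
2^19 = 524288 < 1000000 ≤ 2^20 = 1048576, so n = 20.

20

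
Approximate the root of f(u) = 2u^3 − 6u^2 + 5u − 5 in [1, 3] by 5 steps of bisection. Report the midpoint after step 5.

2.4375

f(2) = -3 < 0, so the root lies in [2, 3]
f(2.5) = 1.25 > 0, so the root lies in [2, 2.5]
f(2.25) = -1.34375 < 0, so the root lies in [2.25, 2.5]
f(2.375) = -0.1758 < 0, so the root lies in [2.375, 2.5]
f(2.4375) = 0.5034 > 0, so the root lies in [2.375, 2.4375]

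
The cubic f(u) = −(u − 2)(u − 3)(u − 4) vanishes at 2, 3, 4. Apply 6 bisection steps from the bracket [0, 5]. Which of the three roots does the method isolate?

2

f(2.5) = -0.375 < 0, so the root lies in [0, 2.5]
f(1.25) = 3.609375 > 0, so the root lies in [1.25, 2.5]
f(1.875) = 0.298828 > 0, so the root lies in [1.875, 2.5]
f(2.1875) = -0.2761 < 0, so the root lies in [1.875, 2.1875]
f(2.03125) = -0.0596 < 0, so the root lies in [1.875, 2.03125]
f(1.953125) = 0.1004 > 0, so the root lies in [1.953125, 2.03125]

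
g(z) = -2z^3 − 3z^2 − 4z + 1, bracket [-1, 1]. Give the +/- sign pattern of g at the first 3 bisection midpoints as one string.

z = 0 gives g = 1, positive; keep [0, 1]
z = 0.5 gives g = -2, negative; keep [0, 0.5]
z = 0.25 gives g = -0.21875, negative; keep [0, 0.25]

+--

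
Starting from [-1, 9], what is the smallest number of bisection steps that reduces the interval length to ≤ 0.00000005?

28

Width after n steps is 10/2^n. Need 2^n ≥ 10/0.00000005 = 200000000.
2^27 = 134217728 < 200000000 ≤ 2^28 = 268435456, so n = 28.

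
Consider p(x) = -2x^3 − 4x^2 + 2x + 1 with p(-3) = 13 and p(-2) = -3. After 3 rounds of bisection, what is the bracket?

p(-2.5) = 2.25 > 0, so the root lies in [-2.5, -2]
p(-2.25) = -0.96875 < 0, so the root lies in [-2.5, -2.25]
p(-2.375) = 0.480469 > 0, so the root lies in [-2.375, -2.25]

[-2.375, -2.25]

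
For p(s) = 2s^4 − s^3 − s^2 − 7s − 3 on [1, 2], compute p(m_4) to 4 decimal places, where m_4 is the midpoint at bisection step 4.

0.5940

midpoint 1.5: p = -9 < 0 → [1.5, 2]
midpoint 1.75: p = -4.914062 < 0 → [1.75, 2]
midpoint 1.875: p = -1.513184 < 0 → [1.875, 2]
midpoint 1.9375: p = 0.594 > 0 → [1.875, 1.9375]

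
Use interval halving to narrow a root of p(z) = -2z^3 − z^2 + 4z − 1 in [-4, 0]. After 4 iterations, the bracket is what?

p(-2) = 3 > 0, so the root lies in [-2, 0]
p(-1) = -4 < 0, so the root lies in [-2, -1]
p(-1.5) = -2.5 < 0, so the root lies in [-2, -1.5]
p(-1.75) = -0.3438 < 0, so the root lies in [-2, -1.75]

[-2, -1.75]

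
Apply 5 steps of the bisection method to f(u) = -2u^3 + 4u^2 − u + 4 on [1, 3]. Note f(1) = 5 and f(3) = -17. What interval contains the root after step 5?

[2.1875, 2.25]

f(2) = 2 > 0, so the root lies in [2, 3]
f(2.5) = -4.75 < 0, so the root lies in [2, 2.5]
f(2.25) = -0.78125 < 0, so the root lies in [2, 2.25]
f(2.125) = 0.7461 > 0, so the root lies in [2.125, 2.25]
f(2.1875) = 0.0181 > 0, so the root lies in [2.1875, 2.25]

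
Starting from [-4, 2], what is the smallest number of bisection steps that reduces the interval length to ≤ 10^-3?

13

Width after n steps is 6/2^n. Need 2^n ≥ 6/10^-3 = 6000.
2^12 = 4096 < 6000 ≤ 2^13 = 8192, so n = 13.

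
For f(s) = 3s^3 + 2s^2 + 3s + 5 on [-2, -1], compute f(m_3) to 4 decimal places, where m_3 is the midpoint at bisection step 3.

-0.1152

m = -1.5, f(m) = -5.125 (−); new bracket [-1.5, -1]
m = -1.25, f(m) = -1.484375 (−); new bracket [-1.25, -1]
m = -1.125, f(m) = -0.115234 (−); new bracket [-1.125, -1]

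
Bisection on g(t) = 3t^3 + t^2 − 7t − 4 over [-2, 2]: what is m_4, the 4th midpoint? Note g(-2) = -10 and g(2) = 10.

g(0) = -4 < 0, so the root lies in [0, 2]
g(1) = -7 < 0, so the root lies in [1, 2]
g(1.5) = -2.125 < 0, so the root lies in [1.5, 2]
g(1.75) = 2.8906 > 0, so the root lies in [1.5, 1.75]

1.75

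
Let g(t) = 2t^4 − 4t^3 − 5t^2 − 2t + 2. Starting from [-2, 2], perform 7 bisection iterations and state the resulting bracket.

[0.40625, 0.4375]

t = 0 gives g = 2, positive; keep [0, 2]
t = 1 gives g = -7, negative; keep [0, 1]
t = 0.5 gives g = -0.625, negative; keep [0, 0.5]
t = 0.25 gives g = 1.1328, positive; keep [0.25, 0.5]
t = 0.375 gives g = 0.3755, positive; keep [0.375, 0.5]
t = 0.4375 gives g = -0.0937, negative; keep [0.375, 0.4375]
t = 0.40625 gives g = 0.1486, positive; keep [0.40625, 0.4375]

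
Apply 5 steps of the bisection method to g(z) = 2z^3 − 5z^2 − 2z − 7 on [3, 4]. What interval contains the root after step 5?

[3.15625, 3.1875]

m = 3.5, g(m) = 10.5 (+); new bracket [3, 3.5]
m = 3.25, g(m) = 2.34375 (+); new bracket [3, 3.25]
m = 3.125, g(m) = -1.042969 (−); new bracket [3.125, 3.25]
m = 3.1875, g(m) = 0.5952 (+); new bracket [3.125, 3.1875]
m = 3.15625, g(m) = -0.2375 (−); new bracket [3.15625, 3.1875]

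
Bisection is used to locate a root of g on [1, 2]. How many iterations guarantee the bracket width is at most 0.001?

Width after n steps is 1/2^n. Need 2^n ≥ 1/0.001 = 1000.
2^9 = 512 < 1000 ≤ 2^10 = 1024, so n = 10.

10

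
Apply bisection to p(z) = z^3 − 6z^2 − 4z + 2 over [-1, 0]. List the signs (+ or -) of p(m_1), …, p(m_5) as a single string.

z = -0.5 gives p = 2.375, positive; keep [-1, -0.5]
z = -0.75 gives p = 1.203125, positive; keep [-1, -0.75]
z = -0.875 gives p = 0.236328, positive; keep [-1, -0.875]
z = -0.9375 gives p = -0.3474, negative; keep [-0.9375, -0.875]
z = -0.90625 gives p = -0.047, negative; keep [-0.90625, -0.875]

+++--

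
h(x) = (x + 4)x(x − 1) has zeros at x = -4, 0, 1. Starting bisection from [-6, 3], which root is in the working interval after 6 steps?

h(-1.5) = 9.375 > 0, so the root lies in [-6, -1.5]
h(-3.75) = 4.453125 > 0, so the root lies in [-6, -3.75]
h(-4.875) = -25.060547 < 0, so the root lies in [-4.875, -3.75]
h(-4.3125) = -7.1594 < 0, so the root lies in [-4.3125, -3.75]
h(-4.03125) = -0.6338 < 0, so the root lies in [-4.03125, -3.75]
h(-3.890625) = 2.0811 > 0, so the root lies in [-4.03125, -3.890625]

-4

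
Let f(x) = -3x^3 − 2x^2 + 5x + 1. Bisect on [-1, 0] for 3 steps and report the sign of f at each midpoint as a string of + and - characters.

midpoint -0.5: f = -1.625 < 0 → [-0.5, 0]
midpoint -0.25: f = -0.328125 < 0 → [-0.25, 0]
midpoint -0.125: f = 0.349609 > 0 → [-0.25, -0.125]

--+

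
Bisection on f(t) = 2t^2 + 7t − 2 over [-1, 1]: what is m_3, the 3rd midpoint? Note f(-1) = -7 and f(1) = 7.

m = 0, f(m) = -2 (−); new bracket [0, 1]
m = 0.5, f(m) = 2 (+); new bracket [0, 0.5]
m = 0.25, f(m) = -0.125 (−); new bracket [0.25, 0.5]

0.25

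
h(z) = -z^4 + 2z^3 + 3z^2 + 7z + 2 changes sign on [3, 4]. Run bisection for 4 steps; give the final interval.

[3.4375, 3.5]

m = 3.5, h(m) = -1.0625 (−); new bracket [3, 3.5]
m = 3.25, h(m) = 13.527344 (+); new bracket [3.25, 3.5]
m = 3.375, h(m) = 6.937256 (+); new bracket [3.375, 3.5]
m = 3.4375, h(m) = 3.1221 (+); new bracket [3.4375, 3.5]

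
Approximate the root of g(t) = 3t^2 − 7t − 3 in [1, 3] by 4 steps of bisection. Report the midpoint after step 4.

2.625

midpoint 2: g = -5 < 0 → [2, 3]
midpoint 2.5: g = -1.75 < 0 → [2.5, 3]
midpoint 2.75: g = 0.4375 > 0 → [2.5, 2.75]
midpoint 2.625: g = -0.7031 < 0 → [2.625, 2.75]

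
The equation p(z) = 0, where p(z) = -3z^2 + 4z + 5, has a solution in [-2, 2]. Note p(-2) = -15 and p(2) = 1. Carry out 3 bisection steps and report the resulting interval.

m = 0, p(m) = 5 (+); new bracket [-2, 0]
m = -1, p(m) = -2 (−); new bracket [-1, 0]
m = -0.5, p(m) = 2.25 (+); new bracket [-1, -0.5]

[-1, -0.5]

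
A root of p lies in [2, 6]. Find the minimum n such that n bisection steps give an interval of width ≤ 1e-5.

Width after n steps is 4/2^n. Need 2^n ≥ 4/1e-5 = 400000.
2^18 = 262144 < 400000 ≤ 2^19 = 524288, so n = 19.

19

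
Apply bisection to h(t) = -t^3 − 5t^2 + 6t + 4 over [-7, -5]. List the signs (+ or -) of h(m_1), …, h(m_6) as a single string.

+---++

t = -6 gives h = 4, positive; keep [-6, -5]
t = -5.5 gives h = -13.875, negative; keep [-6, -5.5]
t = -5.75 gives h = -5.703125, negative; keep [-6, -5.75]
t = -5.875 gives h = -1.0488, negative; keep [-6, -5.875]
t = -5.9375 gives h = 1.4255, positive; keep [-5.9375, -5.875]
t = -5.90625 gives h = 0.1759, positive; keep [-5.90625, -5.875]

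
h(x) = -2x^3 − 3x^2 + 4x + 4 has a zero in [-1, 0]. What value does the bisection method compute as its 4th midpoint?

midpoint -0.5: h = 1.5 > 0 → [-1, -0.5]
midpoint -0.75: h = 0.15625 > 0 → [-1, -0.75]
midpoint -0.875: h = -0.457031 < 0 → [-0.875, -0.75]
midpoint -0.8125: h = -0.1577 < 0 → [-0.8125, -0.75]

-0.8125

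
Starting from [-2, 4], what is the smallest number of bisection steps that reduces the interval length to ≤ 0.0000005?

Width after n steps is 6/2^n. Need 2^n ≥ 6/0.0000005 = 12000000.
2^23 = 8388608 < 12000000 ≤ 2^24 = 16777216, so n = 24.

24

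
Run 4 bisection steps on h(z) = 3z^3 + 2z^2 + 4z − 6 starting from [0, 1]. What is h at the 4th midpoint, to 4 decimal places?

0.1794

z = 0.5 gives h = -3.125, negative; keep [0.5, 1]
z = 0.75 gives h = -0.609375, negative; keep [0.75, 1]
z = 0.875 gives h = 1.041016, positive; keep [0.75, 0.875]
z = 0.8125 gives h = 0.1794, positive; keep [0.75, 0.8125]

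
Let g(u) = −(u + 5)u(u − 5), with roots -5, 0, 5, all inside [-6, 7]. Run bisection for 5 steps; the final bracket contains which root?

5

g(0.5) = 12.375 > 0, so the root lies in [0.5, 7]
g(3.75) = 41.015625 > 0, so the root lies in [3.75, 7]
g(5.375) = -20.912109 < 0, so the root lies in [3.75, 5.375]
g(4.5625) = 19.0876 > 0, so the root lies in [4.5625, 5.375]
g(4.96875) = 1.5479 > 0, so the root lies in [4.96875, 5.375]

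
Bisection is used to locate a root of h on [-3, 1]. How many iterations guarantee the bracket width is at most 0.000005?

Width after n steps is 4/2^n. Need 2^n ≥ 4/0.000005 = 800000.
2^19 = 524288 < 800000 ≤ 2^20 = 1048576, so n = 20.

20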